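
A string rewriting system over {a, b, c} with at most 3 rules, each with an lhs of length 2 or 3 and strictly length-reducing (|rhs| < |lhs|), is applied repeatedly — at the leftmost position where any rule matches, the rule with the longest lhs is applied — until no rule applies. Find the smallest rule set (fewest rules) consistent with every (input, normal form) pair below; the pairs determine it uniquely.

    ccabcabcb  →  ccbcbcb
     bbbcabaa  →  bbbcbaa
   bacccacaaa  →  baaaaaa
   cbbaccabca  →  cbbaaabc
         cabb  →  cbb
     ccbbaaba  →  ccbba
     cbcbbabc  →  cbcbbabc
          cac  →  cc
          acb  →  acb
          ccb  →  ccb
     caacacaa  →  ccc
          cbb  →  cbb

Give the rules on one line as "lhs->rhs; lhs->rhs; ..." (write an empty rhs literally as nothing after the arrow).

  | ccabcabcb => ccbcabcb => ccbcbcb
  | bbbcabaa => bbbcbaa
  | bacccacaaa => baacacaaa => baaccaaa => baaaaaa
  | cbbaccabca => cbbaaabca => cbbaaabc

aba->; acc->aa; ca->c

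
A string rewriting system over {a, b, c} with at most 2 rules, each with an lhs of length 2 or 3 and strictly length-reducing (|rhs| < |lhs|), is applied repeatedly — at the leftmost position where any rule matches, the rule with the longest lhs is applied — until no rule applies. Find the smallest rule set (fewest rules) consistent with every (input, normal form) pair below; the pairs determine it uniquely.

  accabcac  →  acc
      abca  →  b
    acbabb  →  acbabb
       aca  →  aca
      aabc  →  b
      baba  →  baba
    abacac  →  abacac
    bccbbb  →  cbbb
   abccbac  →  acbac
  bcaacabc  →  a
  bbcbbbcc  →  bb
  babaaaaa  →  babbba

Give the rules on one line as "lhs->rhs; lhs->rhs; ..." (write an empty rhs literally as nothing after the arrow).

  | accabcac => accaac => accbc => acc
  | abca => aa => b
  | acbabb
  | aca

aa->b; bc->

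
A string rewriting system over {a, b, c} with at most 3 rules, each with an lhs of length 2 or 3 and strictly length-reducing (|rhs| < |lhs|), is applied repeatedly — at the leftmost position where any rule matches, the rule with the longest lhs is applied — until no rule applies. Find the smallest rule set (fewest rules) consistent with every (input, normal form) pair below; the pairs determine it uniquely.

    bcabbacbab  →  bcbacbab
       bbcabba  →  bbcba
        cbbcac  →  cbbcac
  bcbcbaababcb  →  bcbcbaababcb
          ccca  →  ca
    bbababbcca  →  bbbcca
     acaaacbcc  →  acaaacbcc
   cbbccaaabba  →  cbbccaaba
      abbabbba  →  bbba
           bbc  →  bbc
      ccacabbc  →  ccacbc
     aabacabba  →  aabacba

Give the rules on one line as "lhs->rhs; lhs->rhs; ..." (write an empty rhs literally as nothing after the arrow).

abb->b; ccc->c

  | bcabbacbab => bcbacbab
  | bbcabba => bbcba
  | cbbcac
  | bcbcbaababcb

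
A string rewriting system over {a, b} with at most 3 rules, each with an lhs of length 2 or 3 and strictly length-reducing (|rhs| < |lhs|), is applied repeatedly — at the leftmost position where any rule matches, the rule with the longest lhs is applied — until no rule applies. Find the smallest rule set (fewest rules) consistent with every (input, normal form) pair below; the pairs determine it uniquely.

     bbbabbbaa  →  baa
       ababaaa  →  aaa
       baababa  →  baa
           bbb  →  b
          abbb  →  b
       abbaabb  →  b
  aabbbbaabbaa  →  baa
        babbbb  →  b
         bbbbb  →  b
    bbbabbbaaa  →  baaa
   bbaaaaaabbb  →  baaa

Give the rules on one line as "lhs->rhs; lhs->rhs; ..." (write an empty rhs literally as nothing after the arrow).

ab->; bb->b

  | bbbabbbaa => bbabbbaa => babbbaa => bbbaa => bbaa => baa
  | ababaaa => abaaa => aaa
  | baababa => baaba => baa
  | bbb => bb => b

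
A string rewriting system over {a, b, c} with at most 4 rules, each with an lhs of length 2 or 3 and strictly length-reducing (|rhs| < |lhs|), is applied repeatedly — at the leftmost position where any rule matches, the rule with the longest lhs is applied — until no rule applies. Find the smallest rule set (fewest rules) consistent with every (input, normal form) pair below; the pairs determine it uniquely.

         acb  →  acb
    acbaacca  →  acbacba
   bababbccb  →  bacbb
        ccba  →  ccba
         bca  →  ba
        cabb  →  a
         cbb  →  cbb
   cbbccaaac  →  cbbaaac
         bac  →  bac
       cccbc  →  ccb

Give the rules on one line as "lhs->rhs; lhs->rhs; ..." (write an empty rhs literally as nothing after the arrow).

  | acb
  | acbaacca => acbacba
  | bababbccb => baabbccb => baabccb => baaccb => bacbb
  | ccba

ab->a; acc->cb; ca->a; cbc->b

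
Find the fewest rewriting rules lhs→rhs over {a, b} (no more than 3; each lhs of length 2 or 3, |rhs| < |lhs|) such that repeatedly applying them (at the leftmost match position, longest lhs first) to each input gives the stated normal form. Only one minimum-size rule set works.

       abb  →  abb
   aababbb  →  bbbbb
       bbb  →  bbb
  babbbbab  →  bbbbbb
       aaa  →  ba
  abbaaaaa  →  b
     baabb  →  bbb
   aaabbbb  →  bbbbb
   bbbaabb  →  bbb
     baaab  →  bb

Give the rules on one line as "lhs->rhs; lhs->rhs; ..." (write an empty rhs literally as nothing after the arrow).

  | abb
  | aababbb => bbabbb => bbbbb
  | bbb
  | babbbbab => bbbbbab => bbbbbb

aa->b; baa->aa; bab->bb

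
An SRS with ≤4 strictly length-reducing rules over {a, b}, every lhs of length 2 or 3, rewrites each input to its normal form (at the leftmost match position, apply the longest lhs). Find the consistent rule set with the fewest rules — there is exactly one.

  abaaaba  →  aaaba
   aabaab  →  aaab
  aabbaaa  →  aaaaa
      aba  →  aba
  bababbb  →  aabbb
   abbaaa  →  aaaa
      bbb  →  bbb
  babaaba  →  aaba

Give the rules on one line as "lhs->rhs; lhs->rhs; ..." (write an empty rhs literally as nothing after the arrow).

baa->a; bab->ab; bba->a

  | abaaaba => aaaba
  | aabaab => aaab
  | aabbaaa => aaaaa
  | aba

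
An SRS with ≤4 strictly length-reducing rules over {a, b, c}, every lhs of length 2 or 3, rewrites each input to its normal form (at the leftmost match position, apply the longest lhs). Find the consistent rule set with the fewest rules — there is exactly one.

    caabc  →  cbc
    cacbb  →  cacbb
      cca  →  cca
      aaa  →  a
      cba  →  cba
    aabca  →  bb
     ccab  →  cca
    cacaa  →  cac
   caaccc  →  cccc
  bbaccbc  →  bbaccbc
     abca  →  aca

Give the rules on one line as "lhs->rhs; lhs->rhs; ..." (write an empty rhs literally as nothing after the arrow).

aa->; ab->a; bca->bb

  | caabc => cbc
  | cacbb
  | cca
  | aaa => a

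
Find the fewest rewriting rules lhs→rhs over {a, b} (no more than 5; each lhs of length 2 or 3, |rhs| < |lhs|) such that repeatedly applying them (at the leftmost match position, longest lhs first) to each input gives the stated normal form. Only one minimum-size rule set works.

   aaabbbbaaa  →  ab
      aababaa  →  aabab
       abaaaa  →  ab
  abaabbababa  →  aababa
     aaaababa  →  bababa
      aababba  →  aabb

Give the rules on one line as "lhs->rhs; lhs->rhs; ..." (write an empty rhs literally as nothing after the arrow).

  | aaabbbbaaa => bbbbbaaa => bbaaa => abaa => ab
  | aababaa => aabab
  | abaaaa => abaa => ab
  | abaabbababa => abbbababa => aababa

aaa->b; baa->b; bba->ab; bbb->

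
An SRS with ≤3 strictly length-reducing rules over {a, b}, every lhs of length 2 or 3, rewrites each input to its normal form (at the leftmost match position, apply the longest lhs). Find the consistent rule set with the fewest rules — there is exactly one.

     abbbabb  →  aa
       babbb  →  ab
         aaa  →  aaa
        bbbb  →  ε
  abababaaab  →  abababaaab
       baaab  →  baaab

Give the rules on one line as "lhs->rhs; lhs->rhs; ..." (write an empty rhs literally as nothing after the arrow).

  | abbbabb => bababb => babba => bbaa => aa
  | babbb => bbab => ab
  | aaa
  | bbbb => bb => ε

abb->ba; bb->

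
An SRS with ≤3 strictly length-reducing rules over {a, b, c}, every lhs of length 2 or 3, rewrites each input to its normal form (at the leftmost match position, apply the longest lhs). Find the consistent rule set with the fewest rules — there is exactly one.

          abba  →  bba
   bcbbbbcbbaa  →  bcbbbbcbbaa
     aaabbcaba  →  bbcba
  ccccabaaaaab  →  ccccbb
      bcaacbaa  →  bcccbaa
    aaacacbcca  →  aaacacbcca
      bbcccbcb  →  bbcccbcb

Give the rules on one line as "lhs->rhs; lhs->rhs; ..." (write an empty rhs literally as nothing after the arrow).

  | abba => bba
  | bcbbbbcbbaa
  | aaabbcaba => aabbcaba => abbcaba => bbcaba => bbcba
  | ccccabaaaaab => ccccbaaaaab => ccccbaaaab => ccccbaaab => ccccbaab => ccccbab => ccccbb

ab->b; caa->cc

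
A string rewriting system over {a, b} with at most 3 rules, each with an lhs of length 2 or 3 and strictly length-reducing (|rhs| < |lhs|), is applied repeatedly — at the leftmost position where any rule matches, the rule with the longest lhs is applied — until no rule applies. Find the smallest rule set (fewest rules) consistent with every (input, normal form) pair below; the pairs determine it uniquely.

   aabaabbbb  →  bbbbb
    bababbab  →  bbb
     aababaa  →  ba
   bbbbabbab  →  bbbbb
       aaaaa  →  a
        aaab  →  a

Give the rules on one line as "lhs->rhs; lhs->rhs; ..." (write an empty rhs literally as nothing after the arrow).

aa->; ab->a; bba->b

  | aabaabbbb => baabbbb => bbbbb
  | bababbab => baabbab => bbbab => bbb
  | aababaa => babaa => baaa => ba
  | bbbbabbab => bbbbbab => bbbbb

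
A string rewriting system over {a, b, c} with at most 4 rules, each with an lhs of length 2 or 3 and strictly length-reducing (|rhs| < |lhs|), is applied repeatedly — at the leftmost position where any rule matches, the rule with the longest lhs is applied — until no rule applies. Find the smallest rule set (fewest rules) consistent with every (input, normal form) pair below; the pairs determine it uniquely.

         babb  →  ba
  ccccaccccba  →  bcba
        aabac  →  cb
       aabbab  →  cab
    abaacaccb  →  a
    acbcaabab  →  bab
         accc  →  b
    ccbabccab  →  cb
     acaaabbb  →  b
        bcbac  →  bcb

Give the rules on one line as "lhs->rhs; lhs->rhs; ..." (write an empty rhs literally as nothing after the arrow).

aab->cb; ac->; bb->; cc->b

  | babb => ba
  | ccccaccccba => bccaccccba => bbaccccba => accccba => cccba => bcba
  | aabac => cbac => cb
  | aabbab => cbbab => cab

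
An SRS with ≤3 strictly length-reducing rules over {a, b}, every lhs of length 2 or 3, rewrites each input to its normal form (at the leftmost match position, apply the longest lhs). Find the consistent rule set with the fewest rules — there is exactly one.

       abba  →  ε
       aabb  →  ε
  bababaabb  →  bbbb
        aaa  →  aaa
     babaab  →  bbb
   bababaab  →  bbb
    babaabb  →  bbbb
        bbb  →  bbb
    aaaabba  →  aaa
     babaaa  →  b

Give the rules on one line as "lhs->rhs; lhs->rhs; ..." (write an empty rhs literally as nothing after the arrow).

ab->; ba->; baa->bb

  | abba => ba => ε
  | aabb => ab => ε
  | bababaabb => babaabb => baabb => bbbb
  | aaa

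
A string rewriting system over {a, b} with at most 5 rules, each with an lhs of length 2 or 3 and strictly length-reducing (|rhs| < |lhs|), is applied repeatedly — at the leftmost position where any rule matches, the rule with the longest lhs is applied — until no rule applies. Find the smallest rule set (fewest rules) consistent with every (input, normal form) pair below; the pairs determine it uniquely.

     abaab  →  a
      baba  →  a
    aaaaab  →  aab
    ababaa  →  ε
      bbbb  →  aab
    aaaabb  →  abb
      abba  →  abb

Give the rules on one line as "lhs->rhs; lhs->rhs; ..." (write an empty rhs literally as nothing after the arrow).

  | abaab => abab => a
  | baba => a
  | aaaaab => aab
  | ababaa => aaa => ε

aaa->; ba->b; bab->; bbb->aa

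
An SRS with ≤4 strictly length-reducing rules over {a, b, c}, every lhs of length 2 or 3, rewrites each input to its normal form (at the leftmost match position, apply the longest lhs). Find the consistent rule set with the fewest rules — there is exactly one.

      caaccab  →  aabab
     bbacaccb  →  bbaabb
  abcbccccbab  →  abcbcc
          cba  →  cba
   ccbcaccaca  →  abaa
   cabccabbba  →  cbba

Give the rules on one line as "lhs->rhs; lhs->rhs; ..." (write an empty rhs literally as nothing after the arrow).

  | caaccab => aaccab => aabab
  | bbacaccb => bbaaccb => bbaabb
  | abcbccccbab => abcbcccab => abcbcc
  | cba

acc->ab; ca->a; cab->; ccb->c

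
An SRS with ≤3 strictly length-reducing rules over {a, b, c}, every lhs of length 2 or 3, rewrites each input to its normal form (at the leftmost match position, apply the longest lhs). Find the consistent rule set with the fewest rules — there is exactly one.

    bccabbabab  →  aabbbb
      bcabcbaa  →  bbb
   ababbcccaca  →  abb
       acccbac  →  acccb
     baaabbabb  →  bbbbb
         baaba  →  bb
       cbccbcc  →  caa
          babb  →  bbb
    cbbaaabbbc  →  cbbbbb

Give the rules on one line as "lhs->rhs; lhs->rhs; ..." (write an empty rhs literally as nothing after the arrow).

  | bccabbabab => aabbabab => aabbbab => aabbbb
  | bcabcbaa => babcbaa => bbcbaa => bbbaa => bbba => bbb
  | ababbcccaca => abbbcccaca => abbacaca => abbcaca => abbaca => abbca => abba => abb
  | acccbac => acccbc => acccb

ba->b; bc->b; bcc->a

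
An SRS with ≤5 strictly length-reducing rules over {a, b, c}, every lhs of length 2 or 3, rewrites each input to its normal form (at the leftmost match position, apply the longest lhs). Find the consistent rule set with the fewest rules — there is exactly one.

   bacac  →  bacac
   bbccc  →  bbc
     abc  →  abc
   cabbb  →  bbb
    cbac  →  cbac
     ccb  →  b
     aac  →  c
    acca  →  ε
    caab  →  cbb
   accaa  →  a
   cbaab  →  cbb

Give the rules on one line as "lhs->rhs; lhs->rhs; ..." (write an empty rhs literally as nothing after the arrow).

  | bacac
  | bbccc => bbc
  | abc
  | cabbb => bbb

aa->; caa->cb; cab->b; cc->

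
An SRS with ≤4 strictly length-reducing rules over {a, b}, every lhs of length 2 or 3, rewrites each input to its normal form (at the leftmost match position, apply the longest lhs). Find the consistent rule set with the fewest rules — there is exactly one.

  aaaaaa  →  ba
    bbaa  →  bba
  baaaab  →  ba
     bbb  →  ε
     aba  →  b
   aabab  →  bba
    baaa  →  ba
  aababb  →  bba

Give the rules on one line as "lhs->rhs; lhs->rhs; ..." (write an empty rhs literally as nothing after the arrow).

  | aaaaaa => baaaa => baaa => baa => ba
  | bbaa => bba
  | baaaab => baaab => baab => bab => ba
  | bbb => ε

aa->b; ab->a; baa->ba; bbb->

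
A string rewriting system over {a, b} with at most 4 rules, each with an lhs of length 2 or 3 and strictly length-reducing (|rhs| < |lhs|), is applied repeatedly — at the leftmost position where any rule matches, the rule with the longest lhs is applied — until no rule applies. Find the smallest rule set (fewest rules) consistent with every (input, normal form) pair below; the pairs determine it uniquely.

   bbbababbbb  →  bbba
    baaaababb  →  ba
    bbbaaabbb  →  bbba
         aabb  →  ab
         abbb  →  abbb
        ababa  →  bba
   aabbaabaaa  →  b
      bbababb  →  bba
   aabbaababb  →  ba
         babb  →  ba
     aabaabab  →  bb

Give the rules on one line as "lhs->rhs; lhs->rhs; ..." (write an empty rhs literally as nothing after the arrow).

aa->; aab->a; aba->b; bab->ba

  | bbbababbbb => bbbaabbbb => bbbabbb => bbbabb => bbbab => bbba
  | baaaababb => baababb => baabb => bab => ba
  | bbbaaabbb => bbbabbb => bbbabb => bbbab => bbba
  | aabb => ab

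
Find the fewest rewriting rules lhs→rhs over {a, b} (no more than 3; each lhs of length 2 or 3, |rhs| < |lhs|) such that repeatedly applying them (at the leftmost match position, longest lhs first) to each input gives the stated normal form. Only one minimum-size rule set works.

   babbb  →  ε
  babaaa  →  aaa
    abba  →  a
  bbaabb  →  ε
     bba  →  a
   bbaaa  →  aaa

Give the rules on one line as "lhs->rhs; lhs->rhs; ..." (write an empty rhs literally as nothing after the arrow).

  | babbb => bbbb => bb => ε
  | babaaa => bbaaa => aaa
  | abba => bba => a
  | bbaabb => aabb => abb => bb => ε

ab->b; bb->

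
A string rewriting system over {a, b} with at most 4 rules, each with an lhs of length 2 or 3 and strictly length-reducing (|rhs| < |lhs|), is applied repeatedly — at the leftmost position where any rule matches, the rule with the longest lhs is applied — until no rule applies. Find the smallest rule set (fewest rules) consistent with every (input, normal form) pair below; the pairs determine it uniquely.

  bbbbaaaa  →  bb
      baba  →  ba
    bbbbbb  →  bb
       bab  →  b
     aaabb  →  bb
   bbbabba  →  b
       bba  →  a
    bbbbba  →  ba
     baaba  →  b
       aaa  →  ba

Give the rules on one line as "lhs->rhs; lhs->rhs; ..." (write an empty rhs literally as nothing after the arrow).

  | bbbbaaaa => abaaaa => aaaa => baa => bb
  | baba => ba
  | bbbbbb => abbb => bb
  | bab => b

aa->b; ab->; bba->a; bbb->a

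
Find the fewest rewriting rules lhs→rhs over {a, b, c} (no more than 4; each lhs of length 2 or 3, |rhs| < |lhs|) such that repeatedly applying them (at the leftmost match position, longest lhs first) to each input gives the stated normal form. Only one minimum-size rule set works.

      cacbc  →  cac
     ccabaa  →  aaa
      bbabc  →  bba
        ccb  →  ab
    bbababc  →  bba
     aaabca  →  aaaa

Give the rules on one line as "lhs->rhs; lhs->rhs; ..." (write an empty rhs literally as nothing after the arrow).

  | cacbc => cac
  | ccabaa => aabaa => aaa
  | bbabc => bba
  | ccb => ab

aba->a; bc->; cc->a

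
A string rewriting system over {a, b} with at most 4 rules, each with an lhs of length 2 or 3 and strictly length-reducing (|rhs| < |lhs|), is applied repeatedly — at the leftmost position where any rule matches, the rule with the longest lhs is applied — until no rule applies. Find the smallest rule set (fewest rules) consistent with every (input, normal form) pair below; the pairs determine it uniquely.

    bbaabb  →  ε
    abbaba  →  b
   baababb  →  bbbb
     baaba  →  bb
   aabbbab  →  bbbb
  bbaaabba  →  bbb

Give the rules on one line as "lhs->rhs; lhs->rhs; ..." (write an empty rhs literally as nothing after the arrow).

aa->b; ab->; bab->a; bba->b

  | bbaabb => babb => ab => ε
  | abbaba => baba => aa => b
  | baababb => bbbabb => bbbb
  | baaba => bbba => bb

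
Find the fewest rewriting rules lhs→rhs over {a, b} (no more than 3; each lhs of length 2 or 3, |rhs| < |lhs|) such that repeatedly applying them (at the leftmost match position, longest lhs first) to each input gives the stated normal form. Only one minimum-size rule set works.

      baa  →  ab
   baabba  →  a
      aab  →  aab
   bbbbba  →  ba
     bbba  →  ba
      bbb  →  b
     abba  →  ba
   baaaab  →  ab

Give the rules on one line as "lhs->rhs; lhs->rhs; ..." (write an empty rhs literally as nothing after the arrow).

abb->b; baa->ab; bb->

  | baa => ab
  | baabba => abbba => bba => a
  | aab
  | bbbbba => bbba => ba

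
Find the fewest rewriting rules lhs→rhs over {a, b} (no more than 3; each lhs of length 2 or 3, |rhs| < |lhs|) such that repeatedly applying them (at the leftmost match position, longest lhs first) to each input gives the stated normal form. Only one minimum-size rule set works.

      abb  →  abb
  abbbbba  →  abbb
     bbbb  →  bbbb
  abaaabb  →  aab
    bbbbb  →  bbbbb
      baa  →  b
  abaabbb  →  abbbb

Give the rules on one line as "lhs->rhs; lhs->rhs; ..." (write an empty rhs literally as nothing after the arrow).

  | abb
  | abbbbba => abbb
  | bbbb
  | abaaabb => ababb => aab

baa->b; bab->a; bba->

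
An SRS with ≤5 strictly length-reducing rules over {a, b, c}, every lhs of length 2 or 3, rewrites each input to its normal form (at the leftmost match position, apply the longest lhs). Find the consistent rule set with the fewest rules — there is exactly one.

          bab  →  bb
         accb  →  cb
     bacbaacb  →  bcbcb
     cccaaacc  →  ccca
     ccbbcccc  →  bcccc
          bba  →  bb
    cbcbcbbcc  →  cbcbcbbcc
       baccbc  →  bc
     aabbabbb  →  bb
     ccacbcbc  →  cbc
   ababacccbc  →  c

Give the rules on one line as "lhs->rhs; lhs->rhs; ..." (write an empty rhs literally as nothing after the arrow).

  | bab => bb
  | accb => cb
  | bacbaacb => bcbaacb => bcbacb => bcbcb
  | cccaaacc => cccaac => ccca

ab->; ac->; ba->b; ccb->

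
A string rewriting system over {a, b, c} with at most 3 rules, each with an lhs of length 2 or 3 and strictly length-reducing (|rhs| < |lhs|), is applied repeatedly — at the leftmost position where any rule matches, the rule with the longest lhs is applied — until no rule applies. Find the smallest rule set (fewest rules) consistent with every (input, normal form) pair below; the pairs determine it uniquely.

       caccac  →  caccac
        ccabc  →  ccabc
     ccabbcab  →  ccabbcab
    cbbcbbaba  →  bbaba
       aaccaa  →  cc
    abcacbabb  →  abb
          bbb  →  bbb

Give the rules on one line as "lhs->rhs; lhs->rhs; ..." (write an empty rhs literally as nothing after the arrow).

  | caccac
  | ccabc
  | ccabbcab
  | cbbcbbaba => bcbbaba => bbaba

aa->; cb->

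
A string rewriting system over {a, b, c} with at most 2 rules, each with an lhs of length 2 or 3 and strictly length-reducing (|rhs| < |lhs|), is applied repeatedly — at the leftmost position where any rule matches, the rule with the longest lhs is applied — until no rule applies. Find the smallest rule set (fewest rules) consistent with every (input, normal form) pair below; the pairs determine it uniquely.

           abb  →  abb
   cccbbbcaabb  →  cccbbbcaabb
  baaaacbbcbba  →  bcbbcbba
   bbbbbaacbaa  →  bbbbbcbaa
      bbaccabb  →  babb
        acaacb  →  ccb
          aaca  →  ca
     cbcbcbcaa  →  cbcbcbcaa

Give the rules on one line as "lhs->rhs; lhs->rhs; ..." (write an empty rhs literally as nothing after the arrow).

ac->c; bcc->

  | abb
  | cccbbbcaabb
  | baaaacbbcbba => baaacbbcbba => baacbbcbba => bacbbcbba => bcbbcbba
  | bbbbbaacbaa => bbbbbacbaa => bbbbbcbaa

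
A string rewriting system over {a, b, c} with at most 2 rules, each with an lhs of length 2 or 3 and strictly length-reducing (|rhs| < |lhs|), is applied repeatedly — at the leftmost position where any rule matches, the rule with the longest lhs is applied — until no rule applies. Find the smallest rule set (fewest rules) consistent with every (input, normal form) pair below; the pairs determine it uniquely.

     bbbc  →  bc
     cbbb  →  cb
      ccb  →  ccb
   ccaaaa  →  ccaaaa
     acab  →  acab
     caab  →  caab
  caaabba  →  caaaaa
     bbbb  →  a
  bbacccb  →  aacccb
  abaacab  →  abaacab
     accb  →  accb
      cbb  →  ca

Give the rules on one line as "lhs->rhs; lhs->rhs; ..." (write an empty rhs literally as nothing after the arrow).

bb->a; bbb->b

  | bbbc => bc
  | cbbb => cb
  | ccb
  | ccaaaa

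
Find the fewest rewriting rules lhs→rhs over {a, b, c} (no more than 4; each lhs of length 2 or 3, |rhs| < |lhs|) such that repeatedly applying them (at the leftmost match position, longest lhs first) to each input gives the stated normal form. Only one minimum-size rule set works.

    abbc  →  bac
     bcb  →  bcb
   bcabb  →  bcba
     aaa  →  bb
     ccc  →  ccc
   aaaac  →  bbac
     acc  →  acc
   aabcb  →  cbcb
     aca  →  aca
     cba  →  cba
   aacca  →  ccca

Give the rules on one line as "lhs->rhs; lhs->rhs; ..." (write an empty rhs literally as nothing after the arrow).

aa->c; aaa->bb; abb->ba

  | abbc => bac
  | bcb
  | bcabb => bcba
  | aaa => bb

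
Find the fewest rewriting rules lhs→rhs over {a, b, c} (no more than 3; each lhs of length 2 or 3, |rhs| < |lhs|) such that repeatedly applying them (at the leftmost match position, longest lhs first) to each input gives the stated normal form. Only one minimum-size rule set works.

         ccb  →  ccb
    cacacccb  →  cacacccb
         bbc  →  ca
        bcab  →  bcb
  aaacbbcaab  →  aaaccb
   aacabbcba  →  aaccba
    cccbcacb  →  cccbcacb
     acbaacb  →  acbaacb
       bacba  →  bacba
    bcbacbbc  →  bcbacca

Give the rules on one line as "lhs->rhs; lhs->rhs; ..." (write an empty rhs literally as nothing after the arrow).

  | ccb
  | cacacccb
  | bbc => ca
  | bcab => bcb

ab->b; bbc->ca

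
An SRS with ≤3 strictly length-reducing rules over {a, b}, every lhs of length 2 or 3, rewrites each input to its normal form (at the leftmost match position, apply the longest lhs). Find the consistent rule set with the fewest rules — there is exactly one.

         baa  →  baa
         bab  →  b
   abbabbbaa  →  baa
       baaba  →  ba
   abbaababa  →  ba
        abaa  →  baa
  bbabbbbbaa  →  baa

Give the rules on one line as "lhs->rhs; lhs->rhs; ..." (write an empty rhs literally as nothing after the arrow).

  | baa
  | bab => bb => b
  | abbabbbaa => bbabbbaa => babbbaa => bbbbaa => bbbaa => bbaa => baa
  | baaba => baba => bba => ba

ab->b; bb->b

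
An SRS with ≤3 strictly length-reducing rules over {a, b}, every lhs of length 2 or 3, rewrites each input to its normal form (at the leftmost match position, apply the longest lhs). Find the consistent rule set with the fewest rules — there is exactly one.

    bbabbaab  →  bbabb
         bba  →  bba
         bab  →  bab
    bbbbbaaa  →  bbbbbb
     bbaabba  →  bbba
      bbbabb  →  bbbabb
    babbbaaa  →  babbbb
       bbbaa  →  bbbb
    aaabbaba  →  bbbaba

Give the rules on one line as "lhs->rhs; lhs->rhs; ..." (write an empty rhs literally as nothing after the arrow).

  | bbabbaab => bbabb
  | bba
  | bab
  | bbbbbaaa => bbbbbb

aa->b; aaa->b; aab->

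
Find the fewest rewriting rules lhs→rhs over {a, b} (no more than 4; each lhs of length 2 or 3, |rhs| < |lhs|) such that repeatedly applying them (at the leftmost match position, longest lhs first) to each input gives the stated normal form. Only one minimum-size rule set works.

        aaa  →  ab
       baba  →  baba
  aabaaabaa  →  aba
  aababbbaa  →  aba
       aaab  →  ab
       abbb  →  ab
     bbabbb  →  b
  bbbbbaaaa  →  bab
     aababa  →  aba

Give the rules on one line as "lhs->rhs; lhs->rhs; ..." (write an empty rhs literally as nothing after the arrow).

aaa->ab; aab->; bb->b; bba->b

  | aaa => ab
  | baba
  | aabaaabaa => aaabaa => abbaa => aba
  | aababbbaa => abbbaa => abbaa => aba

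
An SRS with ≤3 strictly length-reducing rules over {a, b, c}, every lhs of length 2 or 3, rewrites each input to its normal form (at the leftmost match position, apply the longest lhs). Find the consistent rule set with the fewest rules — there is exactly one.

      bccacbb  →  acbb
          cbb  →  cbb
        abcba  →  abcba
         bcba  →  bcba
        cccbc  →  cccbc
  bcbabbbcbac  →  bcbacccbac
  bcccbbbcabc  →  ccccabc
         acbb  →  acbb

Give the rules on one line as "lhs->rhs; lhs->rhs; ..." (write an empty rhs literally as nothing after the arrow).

bbb->cc; bcc->

  | bccacbb => acbb
  | cbb
  | abcba
  | bcba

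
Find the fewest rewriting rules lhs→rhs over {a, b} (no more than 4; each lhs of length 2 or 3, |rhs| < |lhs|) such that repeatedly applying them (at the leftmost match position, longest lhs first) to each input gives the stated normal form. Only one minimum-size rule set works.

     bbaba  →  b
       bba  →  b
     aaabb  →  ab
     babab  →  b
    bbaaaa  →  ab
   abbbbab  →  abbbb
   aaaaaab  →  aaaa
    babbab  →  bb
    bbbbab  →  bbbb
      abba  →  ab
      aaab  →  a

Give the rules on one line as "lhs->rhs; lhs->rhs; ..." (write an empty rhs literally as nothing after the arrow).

  | bbaba => bba => b
  | bba => b
  | aaabb => ab
  | babab => bab => b

aab->; ba->; baa->ab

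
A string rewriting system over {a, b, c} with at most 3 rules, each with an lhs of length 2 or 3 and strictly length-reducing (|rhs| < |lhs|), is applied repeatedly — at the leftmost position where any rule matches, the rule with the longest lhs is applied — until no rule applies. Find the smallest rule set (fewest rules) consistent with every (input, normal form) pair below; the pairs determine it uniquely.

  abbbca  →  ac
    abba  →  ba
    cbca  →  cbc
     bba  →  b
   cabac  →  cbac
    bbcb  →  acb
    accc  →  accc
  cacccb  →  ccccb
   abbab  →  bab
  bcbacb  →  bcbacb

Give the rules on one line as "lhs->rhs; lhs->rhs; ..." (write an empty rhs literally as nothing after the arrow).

aa->b; bb->a; ca->c

  | abbbca => aabca => bbca => aca => ac
  | abba => aaa => ba
  | cbca => cbc
  | bba => aa => b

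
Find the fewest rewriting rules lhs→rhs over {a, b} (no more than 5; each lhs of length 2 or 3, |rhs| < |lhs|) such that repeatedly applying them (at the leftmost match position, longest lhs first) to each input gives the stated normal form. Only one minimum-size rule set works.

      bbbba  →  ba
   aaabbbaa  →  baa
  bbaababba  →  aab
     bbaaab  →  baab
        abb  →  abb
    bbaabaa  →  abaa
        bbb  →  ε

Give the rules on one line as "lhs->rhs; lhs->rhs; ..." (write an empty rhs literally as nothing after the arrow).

aaa->b; bab->ab; bba->b; bbb->

  | bbbba => ba
  | aaabbbaa => bbbbaa => baa
  | bbaababba => bababba => ababba => aabba => aab
  | bbaaab => baab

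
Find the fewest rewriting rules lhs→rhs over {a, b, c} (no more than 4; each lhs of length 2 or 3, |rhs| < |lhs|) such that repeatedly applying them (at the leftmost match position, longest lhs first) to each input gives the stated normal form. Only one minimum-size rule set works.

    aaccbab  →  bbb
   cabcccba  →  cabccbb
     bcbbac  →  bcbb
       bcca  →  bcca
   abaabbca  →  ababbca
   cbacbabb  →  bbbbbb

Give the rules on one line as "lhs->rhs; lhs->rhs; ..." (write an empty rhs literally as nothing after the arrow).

aa->a; ac->; cba->bb

  | aaccbab => accbab => cbab => bbb
  | cabcccba => cabccbb
  | bcbbac => bcbb
  | bcca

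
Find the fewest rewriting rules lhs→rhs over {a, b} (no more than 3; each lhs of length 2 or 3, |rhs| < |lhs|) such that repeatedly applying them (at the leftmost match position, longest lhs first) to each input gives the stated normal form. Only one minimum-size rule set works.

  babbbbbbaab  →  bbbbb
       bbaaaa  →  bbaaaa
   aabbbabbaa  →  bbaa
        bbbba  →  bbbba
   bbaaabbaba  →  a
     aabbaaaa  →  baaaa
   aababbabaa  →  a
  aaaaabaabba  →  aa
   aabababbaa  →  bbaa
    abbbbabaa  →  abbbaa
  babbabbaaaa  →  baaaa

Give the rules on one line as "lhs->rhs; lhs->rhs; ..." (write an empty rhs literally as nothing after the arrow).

aab->; aba->; bab->

  | babbbbbbaab => bbbbbaab => bbbbb
  | bbaaaa
  | aabbbabbaa => bbabbaa => bbaa
  | bbbba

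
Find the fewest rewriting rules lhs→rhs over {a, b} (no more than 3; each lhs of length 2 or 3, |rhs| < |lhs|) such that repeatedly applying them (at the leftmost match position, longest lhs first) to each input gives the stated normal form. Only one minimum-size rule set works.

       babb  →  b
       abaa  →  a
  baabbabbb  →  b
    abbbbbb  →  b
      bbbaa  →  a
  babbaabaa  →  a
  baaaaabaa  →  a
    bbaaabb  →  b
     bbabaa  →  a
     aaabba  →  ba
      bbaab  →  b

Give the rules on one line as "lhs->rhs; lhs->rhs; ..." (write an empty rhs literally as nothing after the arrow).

  | babb => bbb => bb => b
  | abaa => baa => a
  | baabbabbb => abbabbb => bbabbb => babbb => bbbb => bbb => bb => b
  | abbbbbb => bbbbbb => bbbbb => bbbb => bbb => bb => b

ab->b; baa->a; bb->b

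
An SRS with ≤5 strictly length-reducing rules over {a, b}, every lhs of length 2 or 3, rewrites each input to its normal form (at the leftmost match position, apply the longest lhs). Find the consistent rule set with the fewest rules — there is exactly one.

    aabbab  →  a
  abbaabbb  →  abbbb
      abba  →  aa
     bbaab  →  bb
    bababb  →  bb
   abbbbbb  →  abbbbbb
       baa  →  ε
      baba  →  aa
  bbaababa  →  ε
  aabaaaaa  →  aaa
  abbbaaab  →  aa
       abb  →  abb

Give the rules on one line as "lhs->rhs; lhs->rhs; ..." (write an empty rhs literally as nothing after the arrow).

aab->b; ba->a; baa->; bab->a

  | aabbab => bbab => ba => a
  | abbaabbb => abbbb
  | abba => aba => aa
  | bbaab => bb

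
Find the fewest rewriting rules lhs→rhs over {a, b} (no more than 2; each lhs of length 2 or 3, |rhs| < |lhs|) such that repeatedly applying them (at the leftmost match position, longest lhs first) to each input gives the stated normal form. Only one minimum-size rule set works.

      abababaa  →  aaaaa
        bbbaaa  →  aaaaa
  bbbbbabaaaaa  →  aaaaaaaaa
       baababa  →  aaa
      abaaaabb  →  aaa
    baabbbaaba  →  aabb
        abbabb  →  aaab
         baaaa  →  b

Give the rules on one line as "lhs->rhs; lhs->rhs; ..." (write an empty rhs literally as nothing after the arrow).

  | abababaa => abbabaa => abbbaa => aaaaa
  | bbbaaa => aaaaa
  | bbbbbabaaaaa => aabbabaaaaa => aabbbaaaaa => aaaaaaaaa
  | baababa => bababa => bbaba => bbba => aaa

ba->b; bbb->aa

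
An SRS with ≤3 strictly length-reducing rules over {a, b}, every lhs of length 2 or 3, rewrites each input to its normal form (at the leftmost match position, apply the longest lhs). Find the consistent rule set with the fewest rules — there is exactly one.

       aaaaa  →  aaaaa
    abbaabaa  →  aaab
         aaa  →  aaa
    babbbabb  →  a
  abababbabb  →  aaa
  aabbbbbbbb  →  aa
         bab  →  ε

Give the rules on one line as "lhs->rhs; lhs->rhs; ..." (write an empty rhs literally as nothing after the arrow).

ba->b; bb->

  | aaaaa
  | abbaabaa => aaabaa => aaaba => aaab
  | aaa
  | babbbabb => bbbbabb => bbabb => abb => a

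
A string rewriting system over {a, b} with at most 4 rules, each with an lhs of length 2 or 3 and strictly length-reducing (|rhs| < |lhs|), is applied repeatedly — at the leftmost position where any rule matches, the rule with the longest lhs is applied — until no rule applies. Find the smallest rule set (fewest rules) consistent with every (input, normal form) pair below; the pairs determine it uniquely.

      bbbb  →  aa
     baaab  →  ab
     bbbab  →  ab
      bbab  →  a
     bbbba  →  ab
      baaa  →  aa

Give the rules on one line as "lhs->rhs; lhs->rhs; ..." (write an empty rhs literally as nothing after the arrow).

aab->ab; ba->; bb->a; bba->b

  | bbbb => abb => aa
  | baaab => aab => ab
  | bbbab => abab => ab
  | bbab => bb => a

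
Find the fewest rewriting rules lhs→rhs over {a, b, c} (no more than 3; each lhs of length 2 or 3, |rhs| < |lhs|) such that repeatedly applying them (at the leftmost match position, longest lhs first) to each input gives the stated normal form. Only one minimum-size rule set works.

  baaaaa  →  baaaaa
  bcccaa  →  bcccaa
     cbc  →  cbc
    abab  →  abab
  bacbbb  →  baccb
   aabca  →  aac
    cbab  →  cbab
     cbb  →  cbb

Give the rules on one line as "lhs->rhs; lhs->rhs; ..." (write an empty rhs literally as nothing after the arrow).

bbb->cb; bca->c

  | baaaaa
  | bcccaa
  | cbc
  | abab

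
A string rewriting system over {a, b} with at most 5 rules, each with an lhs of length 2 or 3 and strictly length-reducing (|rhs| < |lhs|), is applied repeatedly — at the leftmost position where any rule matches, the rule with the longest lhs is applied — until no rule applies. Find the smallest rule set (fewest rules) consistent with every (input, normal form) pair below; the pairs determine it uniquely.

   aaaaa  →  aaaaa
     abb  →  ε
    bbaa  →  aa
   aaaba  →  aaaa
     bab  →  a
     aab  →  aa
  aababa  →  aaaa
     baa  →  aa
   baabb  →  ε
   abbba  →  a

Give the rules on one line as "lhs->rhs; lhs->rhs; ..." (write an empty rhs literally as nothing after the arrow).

ab->a; abb->bb; ba->a; bb->

  | aaaaa
  | abb => bb => ε
  | bbaa => aa
  | aaaba => aaaa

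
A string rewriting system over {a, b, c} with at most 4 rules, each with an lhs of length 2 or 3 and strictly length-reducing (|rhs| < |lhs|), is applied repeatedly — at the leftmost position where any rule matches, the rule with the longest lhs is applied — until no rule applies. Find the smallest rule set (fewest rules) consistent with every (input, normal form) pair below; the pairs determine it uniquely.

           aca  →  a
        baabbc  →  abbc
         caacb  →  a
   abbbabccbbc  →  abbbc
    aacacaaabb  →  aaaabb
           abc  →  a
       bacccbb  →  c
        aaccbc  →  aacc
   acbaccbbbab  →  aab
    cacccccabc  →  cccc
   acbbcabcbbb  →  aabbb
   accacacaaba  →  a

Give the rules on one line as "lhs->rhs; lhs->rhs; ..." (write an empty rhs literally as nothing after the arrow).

  | aca => a
  | baabbc => abbc
  | caacb => acb => a
  | abbbabccbbc => abbbccbbc => abbbcbc => abbbc

abc->a; ba->; ca->; cb->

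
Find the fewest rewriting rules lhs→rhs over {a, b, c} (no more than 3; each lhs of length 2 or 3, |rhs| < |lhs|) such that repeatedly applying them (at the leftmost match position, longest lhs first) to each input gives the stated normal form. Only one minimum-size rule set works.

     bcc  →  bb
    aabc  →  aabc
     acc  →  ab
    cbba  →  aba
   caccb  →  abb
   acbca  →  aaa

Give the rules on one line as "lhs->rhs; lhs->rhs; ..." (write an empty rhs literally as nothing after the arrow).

ca->a; cb->a; cc->b

  | bcc => bb
  | aabc
  | acc => ab
  | cbba => aba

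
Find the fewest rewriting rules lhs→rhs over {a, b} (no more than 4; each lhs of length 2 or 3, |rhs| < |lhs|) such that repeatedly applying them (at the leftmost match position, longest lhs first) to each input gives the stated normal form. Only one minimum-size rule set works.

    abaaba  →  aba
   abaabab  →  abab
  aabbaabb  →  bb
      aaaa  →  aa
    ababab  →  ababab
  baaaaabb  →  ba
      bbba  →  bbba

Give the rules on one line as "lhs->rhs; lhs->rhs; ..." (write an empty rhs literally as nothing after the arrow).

  | abaaba => aba
  | abaabab => abab
  | aabbaabb => baabb => bb
  | aaaa => aa

aaa->a; aab->; abb->a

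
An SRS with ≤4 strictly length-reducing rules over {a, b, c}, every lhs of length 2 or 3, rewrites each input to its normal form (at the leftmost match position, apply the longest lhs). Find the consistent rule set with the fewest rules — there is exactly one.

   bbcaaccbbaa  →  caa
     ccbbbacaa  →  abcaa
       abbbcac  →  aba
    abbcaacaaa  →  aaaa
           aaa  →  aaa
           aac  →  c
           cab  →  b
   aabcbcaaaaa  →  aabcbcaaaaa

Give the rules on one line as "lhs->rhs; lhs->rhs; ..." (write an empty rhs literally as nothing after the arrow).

ac->c; bb->; cab->b; cc->a

  | bbcaaccbbaa => caaccbbaa => caccbbaa => cccbbaa => acbbaa => cbbaa => caa
  | ccbbbacaa => abbbacaa => abacaa => abcaa
  | abbbcac => abcac => abcc => aba
  | abbcaacaaa => acaacaaa => caacaaa => cacaaa => ccaaa => aaaa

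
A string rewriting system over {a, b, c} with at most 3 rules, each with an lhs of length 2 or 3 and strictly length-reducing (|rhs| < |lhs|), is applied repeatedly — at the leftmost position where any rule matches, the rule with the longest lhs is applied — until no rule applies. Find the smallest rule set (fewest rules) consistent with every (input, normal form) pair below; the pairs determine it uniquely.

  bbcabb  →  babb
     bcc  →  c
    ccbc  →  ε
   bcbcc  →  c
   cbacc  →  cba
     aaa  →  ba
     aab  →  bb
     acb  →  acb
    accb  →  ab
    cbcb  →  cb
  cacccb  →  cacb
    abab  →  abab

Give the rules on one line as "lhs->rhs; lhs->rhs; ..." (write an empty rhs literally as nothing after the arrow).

  | bbcabb => babb
  | bcc => c
  | ccbc => bc => ε
  | bcbcc => bcc => c

aa->b; bc->; cc->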